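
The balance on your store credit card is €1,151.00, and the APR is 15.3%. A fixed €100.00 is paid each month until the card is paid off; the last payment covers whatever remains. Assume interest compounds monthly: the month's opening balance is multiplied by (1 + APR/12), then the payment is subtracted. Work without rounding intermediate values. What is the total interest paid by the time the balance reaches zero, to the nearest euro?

Monthly rate r = 15.3%/12 = 1.275% = 0.01275.
Payoff takes n = ⌈−ln(1 − rB₀/P)/ln(1+r)⌉ = ⌈12.527⌉ = 13 payments; the last is €52.83.
Total paid = 12·€100.00 + €52.83 = €1,252.83.
Total interest = total paid − principal = €1,252.83 − €1,151.00 = €101.83.

€102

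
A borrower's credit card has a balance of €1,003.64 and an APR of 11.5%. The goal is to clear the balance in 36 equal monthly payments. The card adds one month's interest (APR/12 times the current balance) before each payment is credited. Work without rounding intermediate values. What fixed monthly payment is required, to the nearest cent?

Monthly rate r = 11.5%/12 = 0.958333% = 0.00958333.
Level-payment amortization: P = B₀·r / (1 − (1+r)^(−n)) = 1003.64·0.00958333 / (1 − 1.00958^(−36)).
Denominator 1 − (1+r)^(−36) = 0.29061534.
P = 9.61822 / 0.29061534 ≈ 33.10.

€33.10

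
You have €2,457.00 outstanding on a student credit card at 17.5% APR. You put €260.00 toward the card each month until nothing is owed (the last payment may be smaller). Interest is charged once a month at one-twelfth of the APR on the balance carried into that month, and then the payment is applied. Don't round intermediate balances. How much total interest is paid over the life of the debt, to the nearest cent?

Monthly rate r = 17.5%/12 = 1.45833% = 0.0145833.
Payoff takes n = ⌈−ln(1 − rB₀/P)/ln(1+r)⌉ = ⌈10.242⌉ = 11 payments; the last is €63.24.
Total paid = 10·€260.00 + €63.24 = €2,663.24.
Total interest = total paid − principal = €2,663.24 − €2,457.00 = €206.24.

€206.24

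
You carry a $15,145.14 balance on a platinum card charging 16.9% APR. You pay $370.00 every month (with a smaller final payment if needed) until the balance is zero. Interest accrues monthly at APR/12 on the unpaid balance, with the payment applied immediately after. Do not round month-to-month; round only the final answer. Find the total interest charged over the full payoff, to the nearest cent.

$7,585.34

Monthly rate r = 16.9%/12 = 1.40833% = 0.0140833.
Payoff takes n = ⌈−ln(1 − rB₀/P)/ln(1+r)⌉ = ⌈61.432⌉ = 62 payments; the last is $160.48.
Total paid = 61·$370.00 + $160.48 = $22,730.48.
Total interest = total paid − principal = $22,730.48 − $15,145.14 = $7,585.34.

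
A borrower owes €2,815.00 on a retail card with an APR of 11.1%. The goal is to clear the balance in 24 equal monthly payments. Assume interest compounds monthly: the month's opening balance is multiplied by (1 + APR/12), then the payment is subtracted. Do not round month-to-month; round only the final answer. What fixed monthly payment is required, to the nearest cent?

€131.33

Monthly rate r = 11.1%/12 = 0.925% = 0.00925.
Level-payment amortization: P = B₀·r / (1 − (1+r)^(−n)) = 2815.00·0.00925 / (1 − 1.00925^(−24)).
Denominator 1 − (1+r)^(−24) = 0.198266915.
P = 26.0388 / 0.198266915 ≈ 131.33.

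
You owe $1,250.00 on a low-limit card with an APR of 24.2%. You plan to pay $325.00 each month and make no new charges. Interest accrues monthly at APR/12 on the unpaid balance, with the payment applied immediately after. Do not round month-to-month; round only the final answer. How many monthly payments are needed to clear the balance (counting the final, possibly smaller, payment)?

Monthly rate r = 24.2%/12 = 2.01667% = 0.0201667.
Recurrence: B ← B·(1+r) − $325.00.
Month 1: interest $25.21; balance after payment $950.21.
Month 2: interest $19.16; balance after payment $644.37.
Month 3: interest $12.99; balance after payment $332.37.
Month 4: interest $6.70; balance after payment $14.07.
Month 5: interest $0.28; balance after payment $0.00.

5 payments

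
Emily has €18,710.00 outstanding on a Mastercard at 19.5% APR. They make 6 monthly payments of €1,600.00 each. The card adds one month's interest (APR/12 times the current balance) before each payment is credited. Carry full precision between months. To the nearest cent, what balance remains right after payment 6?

Monthly rate r = 19.5%/12 = 1.625% = 0.01625.
Each month: B ← B·(1+r) − €1,600.00.
Month 1: interest €304.04; balance after payment €17,414.04.
Month 2: interest €282.98; balance after payment €16,097.02.
Month 3: interest €261.58; balance after payment €14,758.59.
Month 4: interest €239.83; balance after payment €13,398.42.
Month 5: interest €217.72; balance after payment €12,016.14.
Month 6: interest €195.26; balance after payment €10,611.41.

€10,611.41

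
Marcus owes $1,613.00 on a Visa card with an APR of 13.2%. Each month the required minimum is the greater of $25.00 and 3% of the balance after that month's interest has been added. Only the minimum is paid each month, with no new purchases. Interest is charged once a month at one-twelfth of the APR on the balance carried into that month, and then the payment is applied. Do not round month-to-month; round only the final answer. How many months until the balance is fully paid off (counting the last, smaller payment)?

76 months

Monthly rate r = 13.2%/12 = 1.1% = 0.011.
While 3% of the post-interest balance exceeds $25.00, each month B ← (B·(1+r))·(1 − 0.03), i.e. B shrinks by the factor (1+r)·0.97 = 0.98067.
This holds for months 1–35. Entering month 36 the balance is $814.58; 3% of the post-interest balance is now below $25.00, so the flat $25.00 minimum applies from here.
From month 36 a fixed $25.00 at rate r clears $814.58 in 41 more payments. Total: 35 + 41 = 76 months.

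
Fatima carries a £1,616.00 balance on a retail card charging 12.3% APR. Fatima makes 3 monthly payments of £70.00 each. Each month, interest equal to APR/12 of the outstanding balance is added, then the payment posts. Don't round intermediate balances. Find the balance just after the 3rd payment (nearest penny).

Monthly rate r = 12.3%/12 = 1.025% = 0.01025.
Each month: B ← B·(1+r) − £70.00.
Month 1: interest £16.56; balance after payment £1,562.56.
Month 2: interest £16.02; balance after payment £1,508.58.
Month 3: interest £15.46; balance after payment £1,454.04.

£1,454.04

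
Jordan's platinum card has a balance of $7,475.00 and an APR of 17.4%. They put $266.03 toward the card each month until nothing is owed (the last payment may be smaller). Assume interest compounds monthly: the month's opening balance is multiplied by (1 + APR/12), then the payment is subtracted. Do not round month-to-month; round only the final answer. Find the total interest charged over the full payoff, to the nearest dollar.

$2,195

Monthly rate r = 17.4%/12 = 1.45% = 0.0145.
Payoff takes n = ⌈−ln(1 − rB₀/P)/ln(1+r)⌉ = ⌈36.349⌉ = 37 payments; the last is $93.34.
Total paid = 36·$266.03 + $93.34 = $9,670.42.
Total interest = total paid − principal = $9,670.42 − $7,475.00 = $2,195.42.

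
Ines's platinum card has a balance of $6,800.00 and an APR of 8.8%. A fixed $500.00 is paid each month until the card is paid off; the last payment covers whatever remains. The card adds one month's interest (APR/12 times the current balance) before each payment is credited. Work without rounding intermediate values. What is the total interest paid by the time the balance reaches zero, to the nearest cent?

Monthly rate r = 8.8%/12 = 0.733333% = 0.00733333.
Payoff takes n = ⌈−ln(1 − rB₀/P)/ln(1+r)⌉ = ⌈14.379⌉ = 15 payments; the last is $190.14.
Total paid = 14·$500.00 + $190.14 = $7,190.14.
Total interest = total paid − principal = $7,190.14 − $6,800.00 = $390.14.

$390.14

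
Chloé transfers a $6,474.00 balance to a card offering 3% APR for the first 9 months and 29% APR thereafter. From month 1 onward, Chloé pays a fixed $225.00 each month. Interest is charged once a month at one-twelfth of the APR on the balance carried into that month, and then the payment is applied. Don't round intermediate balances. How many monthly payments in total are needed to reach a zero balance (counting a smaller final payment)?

Promo months 1–9 at r₀ = 3%/12 = 0.0025; months 10+ at r₁ = 29%/12 = 0.0241667.
After month 9: iterate B ← B·(1+r₀) − $225.00 for 9 months → $4,575.76.
Then at r₁ with $225.00/mo: n₂ = −ln(1 − r₁·B/P)/ln(1+r₁) ≈ 28.32 → 29 more payments.

38 payments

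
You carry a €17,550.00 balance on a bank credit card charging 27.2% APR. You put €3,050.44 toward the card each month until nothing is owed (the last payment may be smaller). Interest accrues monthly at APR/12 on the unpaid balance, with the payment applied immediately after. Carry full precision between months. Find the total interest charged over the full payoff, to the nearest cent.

Monthly rate r = 27.2%/12 = 2.26667% = 0.0226667.
Payoff takes n = ⌈−ln(1 − rB₀/P)/ln(1+r)⌉ = ⌈6.234⌉ = 7 payments; the last is €720.51.
Total paid = 6·€3,050.44 + €720.51 = €19,023.15.
Total interest = total paid − principal = €19,023.15 − €17,550.00 = €1,473.15.

€1,473.15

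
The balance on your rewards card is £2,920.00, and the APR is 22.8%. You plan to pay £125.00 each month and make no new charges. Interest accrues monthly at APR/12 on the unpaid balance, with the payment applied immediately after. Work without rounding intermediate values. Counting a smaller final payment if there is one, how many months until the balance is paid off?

32 payments

Monthly rate r = 22.8%/12 = 1.9% = 0.019.
Recurrence: B ← B·(1+r) − £125.00.
Month 1: interest £55.48; balance after payment £2,850.48.
Month 2: interest £54.16; balance after payment £2,779.64.
Closed form: n = −ln(1 − rB₀/P)/ln(1+r) = −ln(0.55616)/ln(1.019) ≈ 31.171, so the balance reaches zero during payment 32.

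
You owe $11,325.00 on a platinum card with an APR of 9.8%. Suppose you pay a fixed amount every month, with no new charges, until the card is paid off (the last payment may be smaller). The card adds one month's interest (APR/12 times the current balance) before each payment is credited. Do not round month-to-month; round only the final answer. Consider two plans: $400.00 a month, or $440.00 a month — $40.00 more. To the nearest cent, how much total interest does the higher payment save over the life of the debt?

Monthly rate r = 9.8%/12 = 0.816667% = 0.00816667.
At $400.00/mo: n = ⌈−ln(1 − rB₀/P)/ln(1+r)⌉ = 33 payments (last $132.00); total interest = total paid − $11,325.00 = $1,607.00.
At $440.00/mo: 30 payments (last $5.57); total interest $1,440.57.
Interest saved = $1,607.00 − $1,440.57 = $166.43.

$166.43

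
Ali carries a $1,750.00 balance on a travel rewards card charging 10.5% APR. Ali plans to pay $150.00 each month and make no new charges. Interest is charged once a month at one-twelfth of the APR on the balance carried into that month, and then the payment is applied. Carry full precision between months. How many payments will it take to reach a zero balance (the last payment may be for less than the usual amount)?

Monthly rate r = 10.5%/12 = 0.875% = 0.00875.
Recurrence: B ← B·(1+r) − $150.00.
Month 1: interest $15.31; balance after payment $1,615.31.
Month 2: interest $14.13; balance after payment $1,479.45.
Closed form: n = −ln(1 − rB₀/P)/ln(1+r) = −ln(0.89792)/ln(1.00875) ≈ 12.360, so the balance reaches zero during payment 13.

13 payments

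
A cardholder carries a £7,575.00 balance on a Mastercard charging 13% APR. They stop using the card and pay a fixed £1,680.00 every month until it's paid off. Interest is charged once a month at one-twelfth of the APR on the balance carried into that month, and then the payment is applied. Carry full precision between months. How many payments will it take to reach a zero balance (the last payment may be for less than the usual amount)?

Monthly rate r = 13%/12 = 1.08333% = 0.0108333.
Recurrence: B ← B·(1+r) − £1,680.00.
Month 1: interest £82.06; balance after payment £5,977.06.
Month 2: interest £64.75; balance after payment £4,361.81.
Month 3: interest £47.25; balance after payment £2,729.07.
Month 4: interest £29.56; balance after payment £1,078.63.
Month 5: interest £11.69; balance after payment £0.00.

5 months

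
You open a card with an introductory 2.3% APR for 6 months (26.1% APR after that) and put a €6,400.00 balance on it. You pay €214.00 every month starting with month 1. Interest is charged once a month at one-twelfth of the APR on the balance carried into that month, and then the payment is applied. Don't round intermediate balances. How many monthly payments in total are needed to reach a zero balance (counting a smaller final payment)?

Promo months 1–6 at r₀ = 2.3%/12 = 0.00191667; months 7+ at r₁ = 26.1%/12 = 0.02175.
After month 6: iterate B ← B·(1+r₀) − €214.00 for 6 months → €5,183.79.
Then at r₁ with €214.00/mo: n₂ = −ln(1 − r₁·B/P)/ln(1+r₁) ≈ 34.78 → 35 more payments.

41 payments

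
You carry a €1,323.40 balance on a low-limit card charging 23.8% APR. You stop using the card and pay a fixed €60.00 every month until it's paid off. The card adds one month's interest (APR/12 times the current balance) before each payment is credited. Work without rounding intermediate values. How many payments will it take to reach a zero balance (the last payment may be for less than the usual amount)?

Monthly rate r = 23.8%/12 = 1.98333% = 0.0198333.
Recurrence: B ← B·(1+r) − €60.00.
Month 1: interest €26.25; balance after payment €1,289.65.
Month 2: interest €25.58; balance after payment €1,255.23.
Closed form: n = −ln(1 − rB₀/P)/ln(1+r) = −ln(0.56254)/ln(1.01983) ≈ 29.293, so the balance reaches zero during payment 30.

30 payments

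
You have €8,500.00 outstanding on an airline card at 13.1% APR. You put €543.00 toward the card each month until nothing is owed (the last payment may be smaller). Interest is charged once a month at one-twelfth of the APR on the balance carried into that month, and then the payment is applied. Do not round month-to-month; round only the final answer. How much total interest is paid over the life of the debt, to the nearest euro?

Monthly rate r = 13.1%/12 = 1.09167% = 0.0109167.
Payoff takes n = ⌈−ln(1 − rB₀/P)/ln(1+r)⌉ = ⌈17.260⌉ = 18 payments; the last is €141.66.
Total paid = 17·€543.00 + €141.66 = €9,372.66.
Total interest = total paid − principal = €9,372.66 − €8,500.00 = €872.66.

€873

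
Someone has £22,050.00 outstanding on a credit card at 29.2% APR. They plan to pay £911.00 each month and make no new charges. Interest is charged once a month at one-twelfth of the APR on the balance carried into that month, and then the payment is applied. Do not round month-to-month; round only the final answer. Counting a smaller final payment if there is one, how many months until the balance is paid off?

37 payments

Monthly rate r = 29.2%/12 = 2.43333% = 0.0243333.
Recurrence: B ← B·(1+r) − £911.00.
Month 1: interest £536.55; balance after payment £21,675.55.
Month 2: interest £527.44; balance after payment £21,291.99.
Closed form: n = −ln(1 − rB₀/P)/ln(1+r) = −ln(0.41103)/ln(1.02433) ≈ 36.980, so the balance reaches zero during payment 37.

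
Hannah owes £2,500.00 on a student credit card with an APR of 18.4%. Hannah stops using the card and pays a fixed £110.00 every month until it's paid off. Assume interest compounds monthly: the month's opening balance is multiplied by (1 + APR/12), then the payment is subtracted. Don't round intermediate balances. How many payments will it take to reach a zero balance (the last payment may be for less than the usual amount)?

29 payments

Monthly rate r = 18.4%/12 = 1.53333% = 0.0153333.
Recurrence: B ← B·(1+r) − £110.00.
Month 1: interest £38.33; balance after payment £2,428.33.
Month 2: interest £37.23; balance after payment £2,355.57.
Closed form: n = −ln(1 − rB₀/P)/ln(1+r) = −ln(0.65152)/ln(1.01533) ≈ 28.156, so the balance reaches zero during payment 29.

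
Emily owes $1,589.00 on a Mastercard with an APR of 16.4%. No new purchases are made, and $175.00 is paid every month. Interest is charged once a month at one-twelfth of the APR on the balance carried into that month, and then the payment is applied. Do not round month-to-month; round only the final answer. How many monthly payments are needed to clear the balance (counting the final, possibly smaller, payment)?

Monthly rate r = 16.4%/12 = 1.36667% = 0.0136667.
Recurrence: B ← B·(1+r) − $175.00.
Month 1: interest $21.72; balance after payment $1,435.72.
Month 2: interest $19.62; balance after payment $1,280.34.
Closed form: n = −ln(1 − rB₀/P)/ln(1+r) = −ln(0.87591)/ln(1.01367) ≈ 9.761, so the balance reaches zero during payment 10.

10 payments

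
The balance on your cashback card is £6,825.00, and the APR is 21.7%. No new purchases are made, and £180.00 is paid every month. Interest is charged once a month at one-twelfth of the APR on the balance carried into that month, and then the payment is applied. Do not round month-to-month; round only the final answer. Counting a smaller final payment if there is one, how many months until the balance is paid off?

65 payments

Monthly rate r = 21.7%/12 = 1.80833% = 0.0180833.
Recurrence: B ← B·(1+r) − £180.00.
Month 1: interest £123.42; balance after payment £6,768.42.
Month 2: interest £122.40; balance after payment £6,710.81.
Closed form: n = −ln(1 − rB₀/P)/ln(1+r) = −ln(0.31434)/ln(1.01808) ≈ 64.574, so the balance reaches zero during payment 65.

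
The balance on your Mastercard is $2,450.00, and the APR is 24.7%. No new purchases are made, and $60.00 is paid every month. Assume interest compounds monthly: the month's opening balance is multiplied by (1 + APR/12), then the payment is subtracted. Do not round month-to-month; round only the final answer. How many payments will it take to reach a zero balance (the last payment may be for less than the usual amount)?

91 payments

Monthly rate r = 24.7%/12 = 2.05833% = 0.0205833.
Recurrence: B ← B·(1+r) − $60.00.
Month 1: interest $50.43; balance after payment $2,440.43.
Month 2: interest $50.23; balance after payment $2,430.66.
Closed form: n = −ln(1 − rB₀/P)/ln(1+r) = −ln(0.15951)/ln(1.02058) ≈ 90.095, so the balance reaches zero during payment 91.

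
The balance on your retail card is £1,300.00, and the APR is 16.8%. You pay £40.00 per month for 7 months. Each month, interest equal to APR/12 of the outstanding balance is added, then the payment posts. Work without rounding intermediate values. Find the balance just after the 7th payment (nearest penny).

Monthly rate r = 16.8%/12 = 1.4% = 0.014.
Each month: B ← B·(1+r) − £40.00.
Month 1: interest £18.20; balance after payment £1,278.20.
Month 2: interest £17.89; balance after payment £1,256.09.
Month 3: interest £17.59; balance after payment £1,233.68.
Month 4: interest £17.27; balance after payment £1,210.95.
Month 5: interest £16.95; balance after payment £1,187.90.
Month 6: interest £16.63; balance after payment £1,164.54.
Month 7: interest £16.30; balance after payment £1,140.84.

£1,140.84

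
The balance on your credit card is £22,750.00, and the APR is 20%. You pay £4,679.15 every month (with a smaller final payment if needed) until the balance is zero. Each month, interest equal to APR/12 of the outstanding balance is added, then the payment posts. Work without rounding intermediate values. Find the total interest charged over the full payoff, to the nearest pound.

£1,176

Monthly rate r = 20%/12 = 1.66667% = 0.0166667.
Payoff takes n = ⌈−ln(1 − rB₀/P)/ln(1+r)⌉ = ⌈5.112⌉ = 6 payments; the last is £530.06.
Total paid = 5·£4,679.15 + £530.06 = £23,925.81.
Total interest = total paid − principal = £23,925.81 − £22,750.00 = £1,175.81.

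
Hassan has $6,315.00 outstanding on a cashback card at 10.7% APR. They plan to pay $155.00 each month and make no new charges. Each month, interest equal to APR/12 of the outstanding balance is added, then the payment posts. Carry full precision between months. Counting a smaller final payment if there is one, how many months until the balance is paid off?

Monthly rate r = 10.7%/12 = 0.891667% = 0.00891667.
Recurrence: B ← B·(1+r) − $155.00.
Month 1: interest $56.31; balance after payment $6,216.31.
Month 2: interest $55.43; balance after payment $6,116.74.
Closed form: n = −ln(1 − rB₀/P)/ln(1+r) = −ln(0.63672)/ln(1.00892) ≈ 50.853, so the balance reaches zero during payment 51.

51 payments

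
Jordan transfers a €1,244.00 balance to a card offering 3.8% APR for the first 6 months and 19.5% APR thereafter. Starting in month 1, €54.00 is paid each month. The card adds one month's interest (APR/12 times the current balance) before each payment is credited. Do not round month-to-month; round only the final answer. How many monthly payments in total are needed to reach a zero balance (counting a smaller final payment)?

Promo months 1–6 at r₀ = 3.8%/12 = 0.00316667; months 7+ at r₁ = 19.5%/12 = 0.01625.
After month 6: iterate B ← B·(1+r₀) − €54.00 for 6 months → €941.25.
Then at r₁ with €54.00/mo: n₂ = −ln(1 − r₁·B/P)/ln(1+r₁) ≈ 20.66 → 21 more payments.

27 months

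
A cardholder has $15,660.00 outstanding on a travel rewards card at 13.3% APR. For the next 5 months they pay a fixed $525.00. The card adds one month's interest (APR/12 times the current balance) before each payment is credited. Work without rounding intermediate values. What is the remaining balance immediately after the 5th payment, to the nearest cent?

Monthly rate r = 13.3%/12 = 1.10833% = 0.0110833.
Each month: B ← B·(1+r) − $525.00.
Month 1: interest $173.56; balance after payment $15,308.57.
Month 2: interest $169.67; balance after payment $14,953.23.
Month 3: interest $165.73; balance after payment $14,593.97.
Month 4: interest $161.75; balance after payment $14,230.72.
Month 5: interest $157.72; balance after payment $13,863.44.

$13,863.44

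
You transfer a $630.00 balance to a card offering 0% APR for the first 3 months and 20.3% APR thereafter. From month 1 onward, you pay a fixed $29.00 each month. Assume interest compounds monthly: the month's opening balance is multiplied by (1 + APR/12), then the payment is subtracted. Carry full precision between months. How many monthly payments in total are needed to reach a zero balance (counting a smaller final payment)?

26 months

Promo months 1–3 at r₀ = 0%/12 = 0; months 4+ at r₁ = 20.3%/12 = 0.0169167.
After month 3 (no interest yet): B = $630.00 − 3·$29.00 = $543.00.
Then at r₁ with $29.00/mo: n₂ = −ln(1 − r₁·B/P)/ln(1+r₁) ≈ 22.71 → 23 more payments.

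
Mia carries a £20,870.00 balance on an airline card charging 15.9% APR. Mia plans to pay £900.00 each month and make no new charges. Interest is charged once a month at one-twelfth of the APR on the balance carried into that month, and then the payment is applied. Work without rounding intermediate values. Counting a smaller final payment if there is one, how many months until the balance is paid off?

Monthly rate r = 15.9%/12 = 1.325% = 0.01325.
Recurrence: B ← B·(1+r) − £900.00.
Month 1: interest £276.53; balance after payment £20,246.53.
Month 2: interest £268.27; balance after payment £19,614.79.
Closed form: n = −ln(1 − rB₀/P)/ln(1+r) = −ln(0.69275)/ln(1.01325) ≈ 27.888, so the balance reaches zero during payment 28.

28 months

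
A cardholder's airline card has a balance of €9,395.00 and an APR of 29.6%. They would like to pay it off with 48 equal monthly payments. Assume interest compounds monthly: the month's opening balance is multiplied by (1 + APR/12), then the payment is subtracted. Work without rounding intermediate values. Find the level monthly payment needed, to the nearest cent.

€336.09

Monthly rate r = 29.6%/12 = 2.46667% = 0.0246667.
Level-payment amortization: P = B₀·r / (1 − (1+r)^(−n)) = 9395.00·0.0246667 / (1 − 1.02467^(−48)).
Denominator 1 − (1+r)^(−48) = 0.689519167.
P = 231.743 / 0.689519167 ≈ 336.09.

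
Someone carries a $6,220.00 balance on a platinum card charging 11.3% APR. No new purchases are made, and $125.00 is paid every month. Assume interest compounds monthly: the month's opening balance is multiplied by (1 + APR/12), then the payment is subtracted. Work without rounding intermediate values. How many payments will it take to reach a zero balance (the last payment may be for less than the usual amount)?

68 payments

Monthly rate r = 11.3%/12 = 0.941667% = 0.00941667.
Recurrence: B ← B·(1+r) − $125.00.
Month 1: interest $58.57; balance after payment $6,153.57.
Month 2: interest $57.95; balance after payment $6,086.52.
Closed form: n = −ln(1 − rB₀/P)/ln(1+r) = −ln(0.53143)/ln(1.00942) ≈ 67.451, so the balance reaches zero during payment 68.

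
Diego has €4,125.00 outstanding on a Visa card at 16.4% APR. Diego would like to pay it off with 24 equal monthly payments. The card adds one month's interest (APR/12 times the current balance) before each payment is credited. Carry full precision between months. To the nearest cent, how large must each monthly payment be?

€202.76

Monthly rate r = 16.4%/12 = 1.36667% = 0.0136667.
Level-payment amortization: P = B₀·r / (1 − (1+r)^(−n)) = 4125.00·0.0136667 / (1 − 1.01367^(−24)).
Denominator 1 − (1+r)^(−24) = 0.27803519.
P = 56.375 / 0.27803519 ≈ 202.76.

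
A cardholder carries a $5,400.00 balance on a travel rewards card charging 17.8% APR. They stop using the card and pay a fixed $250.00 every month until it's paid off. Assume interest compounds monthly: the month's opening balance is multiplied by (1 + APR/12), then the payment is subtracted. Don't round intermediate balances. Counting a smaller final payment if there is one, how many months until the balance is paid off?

Monthly rate r = 17.8%/12 = 1.48333% = 0.0148333.
Recurrence: B ← B·(1+r) − $250.00.
Month 1: interest $80.10; balance after payment $5,230.10.
Month 2: interest $77.58; balance after payment $5,057.68.
Closed form: n = −ln(1 − rB₀/P)/ln(1+r) = −ln(0.6796)/ln(1.01483) ≈ 26.232, so the balance reaches zero during payment 27.

27 payments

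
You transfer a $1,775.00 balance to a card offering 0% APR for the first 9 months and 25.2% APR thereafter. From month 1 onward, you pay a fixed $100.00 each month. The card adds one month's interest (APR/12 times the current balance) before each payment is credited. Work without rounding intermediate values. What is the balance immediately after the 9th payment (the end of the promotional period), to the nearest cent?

$875.00

Promo months 1–9 at r₀ = 0%/12 = 0; months 10+ at r₁ = 25.2%/12 = 0.021.
After month 9 (no interest yet): B = $1,775.00 − 9·$100.00 = $875.00.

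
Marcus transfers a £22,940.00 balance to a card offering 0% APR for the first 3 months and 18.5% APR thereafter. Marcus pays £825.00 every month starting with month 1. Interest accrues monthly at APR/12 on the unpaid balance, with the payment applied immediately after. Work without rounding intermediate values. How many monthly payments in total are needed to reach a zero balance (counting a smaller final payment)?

Promo months 1–3 at r₀ = 0%/12 = 0; months 4+ at r₁ = 18.5%/12 = 0.0154167.
After month 3 (no interest yet): B = £22,940.00 − 3·£825.00 = £20,465.00.
Then at r₁ with £825.00/mo: n₂ = −ln(1 − r₁·B/P)/ln(1+r₁) ≈ 31.50 → 32 more payments.

35 payments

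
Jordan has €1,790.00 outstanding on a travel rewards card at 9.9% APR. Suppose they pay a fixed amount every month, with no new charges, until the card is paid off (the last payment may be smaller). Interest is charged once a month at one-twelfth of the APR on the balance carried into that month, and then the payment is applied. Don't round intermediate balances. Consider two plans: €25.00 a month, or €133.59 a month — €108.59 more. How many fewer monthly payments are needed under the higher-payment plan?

Monthly rate r = 9.9%/12 = 0.825% = 0.00825.
At €25.00/mo: n = ⌈−ln(1 − rB₀/P)/ln(1+r)⌉ = 109 payments (last €18.16); total interest = total paid − €1,790.00 = €928.16.
At €133.59/mo: 15 payments (last €34.55); total interest €114.81.
Payments saved = 109 − 15 = 94.

94 fewer payments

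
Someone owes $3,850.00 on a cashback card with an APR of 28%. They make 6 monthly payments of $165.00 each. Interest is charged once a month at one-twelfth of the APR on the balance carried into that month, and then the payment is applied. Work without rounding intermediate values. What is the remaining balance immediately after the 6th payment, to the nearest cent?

$3,371.86

Monthly rate r = 28%/12 = 2.33333% = 0.0233333.
Each month: B ← B·(1+r) − $165.00.
Month 1: interest $89.83; balance after payment $3,774.83.
Month 2: interest $88.08; balance after payment $3,697.91.
Month 3: interest $86.28; balance after payment $3,619.20.
Month 4: interest $84.45; balance after payment $3,538.65.
Month 5: interest $82.57; balance after payment $3,456.21.
Month 6: interest $80.64; balance after payment $3,371.86.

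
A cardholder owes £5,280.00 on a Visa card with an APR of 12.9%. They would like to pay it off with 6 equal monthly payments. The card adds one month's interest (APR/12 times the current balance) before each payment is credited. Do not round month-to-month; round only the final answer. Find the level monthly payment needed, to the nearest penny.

Monthly rate r = 12.9%/12 = 1.075% = 0.01075.
Level-payment amortization: P = B₀·r / (1 − (1+r)^(−n)) = 5280.00·0.01075 / (1 − 1.01075^(−6)).
Denominator 1 − (1+r)^(−6) = 0.0621411089.
P = 56.76 / 0.0621411089 ≈ 913.41.

£913.41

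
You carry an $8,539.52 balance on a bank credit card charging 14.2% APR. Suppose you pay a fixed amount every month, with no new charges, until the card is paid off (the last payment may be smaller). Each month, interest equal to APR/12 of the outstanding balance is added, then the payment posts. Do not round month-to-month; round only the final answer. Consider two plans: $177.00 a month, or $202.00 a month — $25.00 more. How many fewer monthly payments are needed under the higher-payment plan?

13 fewer payments

Monthly rate r = 14.2%/12 = 1.18333% = 0.0118333.
At $177.00/mo: n = ⌈−ln(1 − rB₀/P)/ln(1+r)⌉ = 72 payments (last $163.37); total interest = total paid − $8,539.52 = $4,190.85.
At $202.00/mo: 59 payments (last $194.90); total interest $3,371.38.
Payments saved = 72 − 59 = 13.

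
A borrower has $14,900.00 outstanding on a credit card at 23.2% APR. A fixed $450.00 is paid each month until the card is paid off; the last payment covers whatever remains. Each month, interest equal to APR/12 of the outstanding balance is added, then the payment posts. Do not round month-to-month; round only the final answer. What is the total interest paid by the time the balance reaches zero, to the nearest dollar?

$9,120

Monthly rate r = 23.2%/12 = 1.93333% = 0.0193333.
Payoff takes n = ⌈−ln(1 − rB₀/P)/ln(1+r)⌉ = ⌈53.375⌉ = 54 payments; the last is $169.63.
Total paid = 53·$450.00 + $169.63 = $24,019.63.
Total interest = total paid − principal = $24,019.63 − $14,900.00 = $9,119.63.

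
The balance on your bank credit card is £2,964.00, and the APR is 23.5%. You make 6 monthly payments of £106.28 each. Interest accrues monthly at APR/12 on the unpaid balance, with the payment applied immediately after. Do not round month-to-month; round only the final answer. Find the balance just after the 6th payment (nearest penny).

£2,660.05

Monthly rate r = 23.5%/12 = 1.95833% = 0.0195833.
Each month: B ← B·(1+r) − £106.28.
Month 1: interest £58.05; balance after payment £2,915.76.
Month 2: interest £57.10; balance after payment £2,866.59.
Month 3: interest £56.14; balance after payment £2,816.44.
Month 4: interest £55.16; balance after payment £2,765.32.
Month 5: interest £54.15; balance after payment £2,713.19.
Month 6: interest £53.13; balance after payment £2,660.05.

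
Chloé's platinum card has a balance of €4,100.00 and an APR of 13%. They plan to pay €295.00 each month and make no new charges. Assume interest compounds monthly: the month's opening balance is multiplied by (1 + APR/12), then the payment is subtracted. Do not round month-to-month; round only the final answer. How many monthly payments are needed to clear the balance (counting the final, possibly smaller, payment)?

16 payments

Monthly rate r = 13%/12 = 1.08333% = 0.0108333.
Recurrence: B ← B·(1+r) − €295.00.
Month 1: interest €44.42; balance after payment €3,849.42.
Month 2: interest €41.70; balance after payment €3,596.12.
Closed form: n = −ln(1 − rB₀/P)/ln(1+r) = −ln(0.84944)/ln(1.01083) ≈ 15.145, so the balance reaches zero during payment 16.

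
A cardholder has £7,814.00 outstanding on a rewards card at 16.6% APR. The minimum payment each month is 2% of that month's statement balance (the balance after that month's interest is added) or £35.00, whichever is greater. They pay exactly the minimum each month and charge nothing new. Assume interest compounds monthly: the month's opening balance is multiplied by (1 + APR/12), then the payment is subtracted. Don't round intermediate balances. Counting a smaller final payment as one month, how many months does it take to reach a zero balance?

318 months

Monthly rate r = 16.6%/12 = 1.38333% = 0.0138333.
While 2% of the post-interest balance exceeds £35.00, each month B ← (B·(1+r))·(1 − 0.02), i.e. B shrinks by the factor (1+r)·0.98 = 0.99356.
This holds for months 1–234. Entering month 235 the balance is £1,721.68; 2% of the post-interest balance is now below £35.00, so the flat £35.00 minimum applies from here.
From month 235 a fixed £35.00 at rate r clears £1,721.68 in 84 more payments. Total: 234 + 84 = 318 months.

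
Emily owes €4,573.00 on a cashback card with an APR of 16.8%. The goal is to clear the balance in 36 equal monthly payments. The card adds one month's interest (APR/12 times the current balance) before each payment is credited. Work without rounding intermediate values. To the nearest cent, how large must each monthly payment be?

€162.59

Monthly rate r = 16.8%/12 = 1.4% = 0.014.
Level-payment amortization: P = B₀·r / (1 − (1+r)^(−n)) = 4573.00·0.014 / (1 − 1.014^(−36)).
Denominator 1 − (1+r)^(−36) = 0.39377531.
P = 64.022 / 0.39377531 ≈ 162.59.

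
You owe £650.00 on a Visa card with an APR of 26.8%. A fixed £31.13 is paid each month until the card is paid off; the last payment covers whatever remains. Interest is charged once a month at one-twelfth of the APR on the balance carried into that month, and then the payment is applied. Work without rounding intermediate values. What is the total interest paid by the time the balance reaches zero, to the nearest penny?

Monthly rate r = 26.8%/12 = 2.23333% = 0.0223333.
Payoff takes n = ⌈−ln(1 − rB₀/P)/ln(1+r)⌉ = ⌈28.431⌉ = 29 payments; the last is £13.49.
Total paid = 28·£31.13 + £13.49 = £885.13.
Total interest = total paid − principal = £885.13 − £650.00 = £235.13.

£235.13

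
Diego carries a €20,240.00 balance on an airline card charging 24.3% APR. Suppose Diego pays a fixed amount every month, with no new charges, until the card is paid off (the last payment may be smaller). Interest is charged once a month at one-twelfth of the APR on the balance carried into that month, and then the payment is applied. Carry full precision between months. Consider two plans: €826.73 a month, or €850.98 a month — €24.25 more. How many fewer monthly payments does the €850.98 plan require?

2 fewer payments

Monthly rate r = 24.3%/12 = 2.025% = 0.02025.
At €826.73/mo: n = ⌈−ln(1 − rB₀/P)/ln(1+r)⌉ = 35 payments (last €128.18); total interest = total paid − €20,240.00 = €7,997.00.
At €850.98/mo: 33 payments (last €661.35); total interest €7,652.71.
Payments saved = 35 − 33 = 2.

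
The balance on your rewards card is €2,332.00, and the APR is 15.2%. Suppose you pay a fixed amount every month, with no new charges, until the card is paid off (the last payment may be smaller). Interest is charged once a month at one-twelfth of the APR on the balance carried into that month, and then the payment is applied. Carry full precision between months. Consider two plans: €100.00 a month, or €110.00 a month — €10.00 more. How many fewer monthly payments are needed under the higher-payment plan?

3 fewer payments

Monthly rate r = 15.2%/12 = 1.26667% = 0.0126667.
At €100.00/mo: n = ⌈−ln(1 − rB₀/P)/ln(1+r)⌉ = 28 payments (last €81.56); total interest = total paid − €2,332.00 = €449.56.
At €110.00/mo: 25 payments (last €92.84); total interest €400.84.
Payments saved = 28 − 25 = 3.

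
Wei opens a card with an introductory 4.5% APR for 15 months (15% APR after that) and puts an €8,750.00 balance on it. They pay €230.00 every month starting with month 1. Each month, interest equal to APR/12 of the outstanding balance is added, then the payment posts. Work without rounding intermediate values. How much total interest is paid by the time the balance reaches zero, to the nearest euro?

€1,584

Promo months 1–15 at r₀ = 4.5%/12 = 0.00375; months 16+ at r₁ = 15%/12 = 0.0125.
After month 15: iterate B ← B·(1+r₀) − €230.00 for 15 months → €5,713.27.
Then at r₁ with €230.00/mo: n₂ = −ln(1 − r₁·B/P)/ln(1+r₁) ≈ 29.93 → 30 more payments.
Total paid = 44·€230.00 + €213.77 = €10,333.77; interest = €10,333.77 − €8,750.00 = €1,583.77.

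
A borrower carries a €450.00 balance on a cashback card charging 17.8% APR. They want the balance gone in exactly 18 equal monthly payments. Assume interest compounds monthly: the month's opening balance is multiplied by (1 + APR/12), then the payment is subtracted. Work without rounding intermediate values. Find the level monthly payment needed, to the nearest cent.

€28.67

Monthly rate r = 17.8%/12 = 1.48333% = 0.0148333.
Level-payment amortization: P = B₀·r / (1 − (1+r)^(−n)) = 450.00·0.0148333 / (1 − 1.01483^(−18)).
Denominator 1 − (1+r)^(−18) = 0.23282406.
P = 6.675 / 0.23282406 ≈ 28.67.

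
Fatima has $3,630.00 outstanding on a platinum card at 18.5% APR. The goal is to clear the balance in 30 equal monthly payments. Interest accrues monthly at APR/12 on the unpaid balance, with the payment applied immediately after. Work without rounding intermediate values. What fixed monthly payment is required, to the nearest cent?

$152.04

Monthly rate r = 18.5%/12 = 1.54167% = 0.0154167.
Level-payment amortization: P = B₀·r / (1 − (1+r)^(−n)) = 3630.00·0.0154167 / (1 − 1.01542^(−30)).
Denominator 1 − (1+r)^(−30) = 0.368066504.
P = 55.9625 / 0.368066504 ≈ 152.04.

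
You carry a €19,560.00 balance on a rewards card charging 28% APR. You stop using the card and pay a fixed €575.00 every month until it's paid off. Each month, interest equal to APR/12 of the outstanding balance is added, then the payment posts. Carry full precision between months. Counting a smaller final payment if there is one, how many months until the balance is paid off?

Monthly rate r = 28%/12 = 2.33333% = 0.0233333.
Recurrence: B ← B·(1+r) − €575.00.
Month 1: interest €456.40; balance after payment €19,441.40.
Month 2: interest €453.63; balance after payment €19,320.03.
Closed form: n = −ln(1 − rB₀/P)/ln(1+r) = −ln(0.20626)/ln(1.02333) ≈ 68.441, so the balance reaches zero during payment 69.

69 months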